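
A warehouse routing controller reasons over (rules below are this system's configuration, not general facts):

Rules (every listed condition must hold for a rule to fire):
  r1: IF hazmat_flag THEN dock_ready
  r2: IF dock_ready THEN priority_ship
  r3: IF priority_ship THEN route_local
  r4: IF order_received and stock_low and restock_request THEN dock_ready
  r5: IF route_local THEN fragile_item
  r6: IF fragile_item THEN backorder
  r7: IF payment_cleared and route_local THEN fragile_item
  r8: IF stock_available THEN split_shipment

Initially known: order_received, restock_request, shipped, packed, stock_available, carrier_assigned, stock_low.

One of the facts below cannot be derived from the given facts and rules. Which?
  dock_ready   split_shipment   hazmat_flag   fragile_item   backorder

Round 1: r4 [IF order_received and stock_low and restock_request THEN dock_ready]; r8 [IF stock_available THEN split_shipment]. New: dock_ready, split_shipment.
Round 2: r2 [IF dock_ready THEN priority_ship]. New: priority_ship.
Round 3: r3 [IF priority_ship THEN route_local]. New: route_local.
Round 4: r5 [IF route_local THEN fragile_item]. New: fragile_item.
Round 5: r6 [IF fragile_item THEN backorder]. New: backorder.
Derived: fragile_item (round 4), dock_ready (round 1), split_shipment (round 1), backorder (round 5). hazmat_flag never appears in any round.

hazmat_flag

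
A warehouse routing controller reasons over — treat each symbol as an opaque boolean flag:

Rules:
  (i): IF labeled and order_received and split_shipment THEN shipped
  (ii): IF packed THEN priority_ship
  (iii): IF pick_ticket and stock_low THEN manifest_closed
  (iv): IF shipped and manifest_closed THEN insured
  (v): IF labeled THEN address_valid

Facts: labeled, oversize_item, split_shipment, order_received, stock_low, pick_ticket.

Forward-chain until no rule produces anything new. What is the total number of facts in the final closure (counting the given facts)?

[1] (i) [IF labeled and order_received and split_shipment THEN shipped]; (iii) [IF pick_ticket and stock_low THEN manifest_closed]; (v) [IF labeled THEN address_valid]. ⇒ new: shipped, manifest_closed, address_valid.
[2] (iv) [IF shipped and manifest_closed THEN insured]. ⇒ new: insured.
Closure: {address_valid, insured, labeled, manifest_closed, order_received, oversize_item, pick_ticket, shipped, split_shipment, stock_low} — 10 facts.

10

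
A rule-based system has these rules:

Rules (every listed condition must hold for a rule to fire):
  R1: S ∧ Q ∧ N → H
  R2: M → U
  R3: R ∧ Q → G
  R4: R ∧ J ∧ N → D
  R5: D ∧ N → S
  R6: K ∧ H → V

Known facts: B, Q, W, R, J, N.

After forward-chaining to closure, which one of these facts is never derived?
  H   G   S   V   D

Round 1 — R3, R4, derive G, D.
Round 2 — R5, derive S.
Round 3 — R1, derive H.
Derived: G (round 1), S (round 2), D (round 1), H (round 3). V never appears in any round.

V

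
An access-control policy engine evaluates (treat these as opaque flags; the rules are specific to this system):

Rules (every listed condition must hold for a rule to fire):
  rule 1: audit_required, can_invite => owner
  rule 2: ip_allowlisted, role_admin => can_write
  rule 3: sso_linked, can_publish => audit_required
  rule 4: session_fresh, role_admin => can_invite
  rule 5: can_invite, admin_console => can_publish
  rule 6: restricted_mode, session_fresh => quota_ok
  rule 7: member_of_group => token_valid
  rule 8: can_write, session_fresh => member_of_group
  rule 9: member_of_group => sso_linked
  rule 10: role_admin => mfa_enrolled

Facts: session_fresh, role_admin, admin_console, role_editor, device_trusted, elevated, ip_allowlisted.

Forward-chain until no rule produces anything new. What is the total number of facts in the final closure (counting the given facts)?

Round 1 — rule 2, rule 4, rule 10, derive can_write, can_invite, mfa_enrolled.
Round 2 — rule 5, rule 8, derive can_publish, member_of_group.
Round 3 — rule 7, rule 9, derive token_valid, sso_linked.
Round 4 — rule 3, derive audit_required.
Round 5 — rule 1, derive owner.
Closure: {admin_console, audit_required, can_invite, can_publish, can_write, device_trusted, elevated, ip_allowlisted, member_of_group, mfa_enrolled, owner, role_admin, role_editor, session_fresh, sso_linked, token_valid} — 16 facts.

16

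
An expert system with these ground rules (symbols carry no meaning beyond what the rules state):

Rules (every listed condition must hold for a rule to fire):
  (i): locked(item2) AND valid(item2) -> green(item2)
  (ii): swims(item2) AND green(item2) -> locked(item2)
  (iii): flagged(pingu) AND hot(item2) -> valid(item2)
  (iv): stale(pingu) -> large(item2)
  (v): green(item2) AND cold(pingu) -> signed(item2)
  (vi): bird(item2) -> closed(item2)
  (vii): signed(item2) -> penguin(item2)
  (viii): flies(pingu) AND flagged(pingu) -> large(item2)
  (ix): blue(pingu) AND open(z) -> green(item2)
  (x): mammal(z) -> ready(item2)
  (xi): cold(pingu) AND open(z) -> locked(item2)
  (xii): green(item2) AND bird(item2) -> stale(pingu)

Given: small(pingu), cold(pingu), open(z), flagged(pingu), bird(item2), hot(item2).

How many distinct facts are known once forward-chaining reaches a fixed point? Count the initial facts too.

14

Round 1 fires (iii), (vi), (xi), giving valid(item2), closed(item2), locked(item2).
Round 2 fires (i), giving green(item2).
Round 3 fires (v), (xii), giving signed(item2), stale(pingu).
Round 4 fires (iv), (vii), giving large(item2), penguin(item2).
Closure: {bird(item2), closed(item2), cold(pingu), flagged(pingu), green(item2), hot(item2), large(item2), locked(item2), open(z), penguin(item2), signed(item2), small(pingu), stale(pingu), valid(item2)} — 14 facts.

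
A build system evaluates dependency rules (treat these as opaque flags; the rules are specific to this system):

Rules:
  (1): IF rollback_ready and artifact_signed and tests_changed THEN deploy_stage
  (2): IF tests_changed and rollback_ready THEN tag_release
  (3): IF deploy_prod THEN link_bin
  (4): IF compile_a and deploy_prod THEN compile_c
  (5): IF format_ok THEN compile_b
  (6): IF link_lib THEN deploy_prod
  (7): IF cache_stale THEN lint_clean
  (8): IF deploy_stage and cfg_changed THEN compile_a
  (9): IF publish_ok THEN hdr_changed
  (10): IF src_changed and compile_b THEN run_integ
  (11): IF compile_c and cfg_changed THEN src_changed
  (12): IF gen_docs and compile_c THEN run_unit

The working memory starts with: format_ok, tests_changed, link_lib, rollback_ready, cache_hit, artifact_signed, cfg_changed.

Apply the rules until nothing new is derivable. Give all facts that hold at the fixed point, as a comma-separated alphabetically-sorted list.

Round 1: (1) [IF rollback_ready and artifact_signed and tests_changed THEN deploy_stage]; (2) [IF tests_changed and rollback_ready THEN tag_release]; (5) [IF format_ok THEN compile_b]; (6) [IF link_lib THEN deploy_prod]. Adds deploy_stage, tag_release, compile_b, deploy_prod.
Round 2: (3) [IF deploy_prod THEN link_bin]; (8) [IF deploy_stage and cfg_changed THEN compile_a]. Adds link_bin, compile_a.
Round 3: (4) [IF compile_a and deploy_prod THEN compile_c]. Adds compile_c.
Round 4: (11) [IF compile_c and cfg_changed THEN src_changed]. Adds src_changed.
Round 5: (10) [IF src_changed and compile_b THEN run_integ]. Adds run_integ.

artifact_signed, cache_hit, cfg_changed, compile_a, compile_b, compile_c, deploy_prod, deploy_stage, format_ok, link_bin, link_lib, rollback_ready, run_integ, src_changed, tag_release, tests_changed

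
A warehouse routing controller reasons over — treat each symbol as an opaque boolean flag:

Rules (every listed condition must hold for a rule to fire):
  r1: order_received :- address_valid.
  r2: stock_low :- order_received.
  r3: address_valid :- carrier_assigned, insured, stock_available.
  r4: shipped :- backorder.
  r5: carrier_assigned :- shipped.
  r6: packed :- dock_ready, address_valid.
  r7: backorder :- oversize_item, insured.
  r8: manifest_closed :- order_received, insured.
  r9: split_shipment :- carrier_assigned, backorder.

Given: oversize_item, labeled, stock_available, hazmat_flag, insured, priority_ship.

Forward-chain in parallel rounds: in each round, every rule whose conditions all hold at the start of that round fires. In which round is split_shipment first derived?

[1] r7 [backorder :- oversize_item, insured.]. ⇒ new: backorder.
[2] r4 [shipped :- backorder.]. ⇒ new: shipped.
[3] r5 [carrier_assigned :- shipped.]. ⇒ new: carrier_assigned.
[4] r3 [address_valid :- carrier_assigned, insured, stock_available.]; r9 [split_shipment :- carrier_assigned, backorder.]. ⇒ new: address_valid, split_shipment.
split_shipment first appears in round 4.

4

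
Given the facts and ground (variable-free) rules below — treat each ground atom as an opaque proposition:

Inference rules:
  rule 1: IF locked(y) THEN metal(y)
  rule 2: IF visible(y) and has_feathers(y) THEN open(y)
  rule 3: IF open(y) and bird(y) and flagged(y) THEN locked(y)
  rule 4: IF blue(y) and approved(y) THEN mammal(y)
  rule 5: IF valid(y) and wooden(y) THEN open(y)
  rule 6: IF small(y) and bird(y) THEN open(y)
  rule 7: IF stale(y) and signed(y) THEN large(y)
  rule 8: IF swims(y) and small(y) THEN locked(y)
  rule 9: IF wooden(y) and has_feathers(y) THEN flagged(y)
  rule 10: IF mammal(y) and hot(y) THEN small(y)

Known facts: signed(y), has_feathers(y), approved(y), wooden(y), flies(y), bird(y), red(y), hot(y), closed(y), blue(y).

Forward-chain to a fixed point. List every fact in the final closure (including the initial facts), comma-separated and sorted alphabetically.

[1] rule 4 [IF blue(y) and approved(y) THEN mammal(y)]; rule 9 [IF wooden(y) and has_feathers(y) THEN flagged(y)]. ⇒ new: mammal(y), flagged(y).
[2] rule 10 [IF mammal(y) and hot(y) THEN small(y)]. ⇒ new: small(y).
[3] rule 6 [IF small(y) and bird(y) THEN open(y)]. ⇒ new: open(y).
[4] rule 3 [IF open(y) and bird(y) and flagged(y) THEN locked(y)]. ⇒ new: locked(y).
[5] rule 1 [IF locked(y) THEN metal(y)]. ⇒ new: metal(y).

approved(y), bird(y), blue(y), closed(y), flagged(y), flies(y), has_feathers(y), hot(y), locked(y), mammal(y), metal(y), open(y), red(y), signed(y), small(y), wooden(y)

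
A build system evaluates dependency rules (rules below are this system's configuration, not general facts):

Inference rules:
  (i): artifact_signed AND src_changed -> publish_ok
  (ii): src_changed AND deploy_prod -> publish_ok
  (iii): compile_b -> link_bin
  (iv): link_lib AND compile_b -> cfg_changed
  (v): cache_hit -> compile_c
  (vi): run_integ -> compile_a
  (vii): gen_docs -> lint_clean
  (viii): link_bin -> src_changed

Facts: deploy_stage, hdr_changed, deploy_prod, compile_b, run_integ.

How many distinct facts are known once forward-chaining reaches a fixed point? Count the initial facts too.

[1] (iii) [compile_b -> link_bin]; (vi) [run_integ -> compile_a]. ⇒ new: link_bin, compile_a.
[2] (viii) [link_bin -> src_changed]. ⇒ new: src_changed.
[3] (ii) [src_changed AND deploy_prod -> publish_ok]. ⇒ new: publish_ok.
Closure: {compile_a, compile_b, deploy_prod, deploy_stage, hdr_changed, link_bin, publish_ok, run_integ, src_changed} — 9 facts.

9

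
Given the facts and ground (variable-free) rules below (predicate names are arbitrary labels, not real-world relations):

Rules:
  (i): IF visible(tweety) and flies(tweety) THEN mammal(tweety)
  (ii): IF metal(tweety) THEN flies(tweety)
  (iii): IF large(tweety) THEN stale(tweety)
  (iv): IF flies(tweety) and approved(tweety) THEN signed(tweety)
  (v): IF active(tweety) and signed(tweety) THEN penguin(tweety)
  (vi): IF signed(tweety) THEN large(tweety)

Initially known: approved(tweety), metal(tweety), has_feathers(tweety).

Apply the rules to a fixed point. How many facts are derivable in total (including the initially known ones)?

7

Round 1: (ii) [IF metal(tweety) THEN flies(tweety)]. New: flies(tweety).
Round 2: (iv) [IF flies(tweety) and approved(tweety) THEN signed(tweety)]. New: signed(tweety).
Round 3: (vi) [IF signed(tweety) THEN large(tweety)]. New: large(tweety).
Round 4: (iii) [IF large(tweety) THEN stale(tweety)]. New: stale(tweety).
Closure: {approved(tweety), flies(tweety), has_feathers(tweety), large(tweety), metal(tweety), signed(tweety), stale(tweety)} — 7 facts.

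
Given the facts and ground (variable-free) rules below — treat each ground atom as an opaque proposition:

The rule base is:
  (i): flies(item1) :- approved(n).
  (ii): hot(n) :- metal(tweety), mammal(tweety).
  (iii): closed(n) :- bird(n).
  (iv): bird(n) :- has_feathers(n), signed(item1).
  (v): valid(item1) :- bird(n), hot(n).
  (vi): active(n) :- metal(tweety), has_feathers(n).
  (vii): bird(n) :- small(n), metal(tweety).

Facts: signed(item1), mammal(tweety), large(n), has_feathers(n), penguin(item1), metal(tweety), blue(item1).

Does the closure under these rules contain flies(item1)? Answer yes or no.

no

Round 1: (ii) [hot(n) :- metal(tweety), mammal(tweety).]; (iv) [bird(n) :- has_feathers(n), signed(item1).]; (vi) [active(n) :- metal(tweety), has_feathers(n).]. Adds hot(n), bird(n), active(n).
Round 2: (iii) [closed(n) :- bird(n).]; (v) [valid(item1) :- bird(n), hot(n).]. Adds closed(n), valid(item1).
Fixed point reached. flies(item1) is concluded only by (i); (i) needs approved(n) (never derived).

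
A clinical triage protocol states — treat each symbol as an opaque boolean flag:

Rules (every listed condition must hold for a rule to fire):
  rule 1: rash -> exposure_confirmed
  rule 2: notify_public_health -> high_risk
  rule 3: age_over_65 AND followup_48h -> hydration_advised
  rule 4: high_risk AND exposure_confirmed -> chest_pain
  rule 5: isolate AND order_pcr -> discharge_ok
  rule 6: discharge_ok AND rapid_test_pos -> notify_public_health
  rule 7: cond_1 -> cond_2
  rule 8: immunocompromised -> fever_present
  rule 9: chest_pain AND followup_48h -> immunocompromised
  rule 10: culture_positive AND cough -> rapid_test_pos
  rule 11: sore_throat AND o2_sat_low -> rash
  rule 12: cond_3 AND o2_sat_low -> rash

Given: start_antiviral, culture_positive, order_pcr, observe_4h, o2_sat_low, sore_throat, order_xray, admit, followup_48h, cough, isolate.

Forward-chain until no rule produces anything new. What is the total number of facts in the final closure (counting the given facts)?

Round 1 fires rule 5, rule 10, rule 11, giving discharge_ok, rapid_test_pos, rash.
Round 2 fires rule 1, rule 6, giving exposure_confirmed, notify_public_health.
Round 3 fires rule 2, giving high_risk.
Round 4 fires rule 4, giving chest_pain.
Round 5 fires rule 9, giving immunocompromised.
Round 6 fires rule 8, giving fever_present.
Closure: {admit, chest_pain, cough, culture_positive, discharge_ok, exposure_confirmed, fever_present, followup_48h, high_risk, immunocompromised, isolate, notify_public_health, o2_sat_low, observe_4h, order_pcr, order_xray, rapid_test_pos, rash, sore_throat, start_antiviral} — 20 facts.

20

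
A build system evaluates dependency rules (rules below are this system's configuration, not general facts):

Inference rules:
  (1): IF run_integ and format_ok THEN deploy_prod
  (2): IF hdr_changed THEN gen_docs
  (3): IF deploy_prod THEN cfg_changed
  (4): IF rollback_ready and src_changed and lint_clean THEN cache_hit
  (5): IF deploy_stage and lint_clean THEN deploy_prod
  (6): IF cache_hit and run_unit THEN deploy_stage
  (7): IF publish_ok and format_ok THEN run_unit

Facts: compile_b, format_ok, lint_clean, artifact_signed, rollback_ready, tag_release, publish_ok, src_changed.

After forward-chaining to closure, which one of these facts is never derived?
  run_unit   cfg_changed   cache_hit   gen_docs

gen_docs

Round 1 fires (4), (7), giving cache_hit, run_unit.
Round 2 fires (6), giving deploy_stage.
Round 3 fires (5), giving deploy_prod.
Round 4 fires (3), giving cfg_changed.
Derived: run_unit (round 1), cfg_changed (round 4), cache_hit (round 1). gen_docs never appears in any round.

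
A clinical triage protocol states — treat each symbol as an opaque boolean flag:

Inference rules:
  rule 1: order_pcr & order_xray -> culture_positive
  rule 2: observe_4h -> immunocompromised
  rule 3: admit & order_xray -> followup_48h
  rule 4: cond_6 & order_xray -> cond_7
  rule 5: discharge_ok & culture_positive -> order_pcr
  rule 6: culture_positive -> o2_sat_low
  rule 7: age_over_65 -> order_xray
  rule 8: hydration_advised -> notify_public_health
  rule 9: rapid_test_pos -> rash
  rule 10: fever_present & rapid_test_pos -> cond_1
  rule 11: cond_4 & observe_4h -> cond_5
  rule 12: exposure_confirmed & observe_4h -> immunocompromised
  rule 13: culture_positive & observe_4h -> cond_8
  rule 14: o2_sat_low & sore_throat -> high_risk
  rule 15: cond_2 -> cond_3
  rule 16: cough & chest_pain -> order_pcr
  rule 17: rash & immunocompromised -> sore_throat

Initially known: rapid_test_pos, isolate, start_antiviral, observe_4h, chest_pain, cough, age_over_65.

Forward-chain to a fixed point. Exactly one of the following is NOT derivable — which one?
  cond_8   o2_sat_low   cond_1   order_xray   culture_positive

cond_1

[1] rule 2 [observe_4h -> immunocompromised]; rule 7 [age_over_65 -> order_xray]; rule 9 [rapid_test_pos -> rash]; rule 16 [cough & chest_pain -> order_pcr]. ⇒ new: immunocompromised, order_xray, rash, order_pcr.
[2] rule 1 [order_pcr & order_xray -> culture_positive]; rule 17 [rash & immunocompromised -> sore_throat]. ⇒ new: culture_positive, sore_throat.
[3] rule 6 [culture_positive -> o2_sat_low]; rule 13 [culture_positive & observe_4h -> cond_8]. ⇒ new: o2_sat_low, cond_8.
[4] rule 14 [o2_sat_low & sore_throat -> high_risk]. ⇒ new: high_risk.
Derived: culture_positive (round 2), o2_sat_low (round 3), cond_8 (round 3), order_xray (round 1). cond_1 never appears in any round.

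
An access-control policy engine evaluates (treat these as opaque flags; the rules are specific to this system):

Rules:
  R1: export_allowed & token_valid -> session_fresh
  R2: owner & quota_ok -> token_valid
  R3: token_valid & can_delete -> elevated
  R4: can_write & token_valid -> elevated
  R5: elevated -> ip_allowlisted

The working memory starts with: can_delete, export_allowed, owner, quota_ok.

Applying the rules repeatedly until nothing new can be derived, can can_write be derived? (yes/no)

Round 1: R2 [owner & quota_ok -> token_valid]. New: token_valid.
Round 2: R1 [export_allowed & token_valid -> session_fresh]; R3 [token_valid & can_delete -> elevated]. New: session_fresh, elevated.
Round 3: R5 [elevated -> ip_allowlisted]. New: ip_allowlisted.
Fixed point reached. No rule has can_write as a consequent, and it is not given.

no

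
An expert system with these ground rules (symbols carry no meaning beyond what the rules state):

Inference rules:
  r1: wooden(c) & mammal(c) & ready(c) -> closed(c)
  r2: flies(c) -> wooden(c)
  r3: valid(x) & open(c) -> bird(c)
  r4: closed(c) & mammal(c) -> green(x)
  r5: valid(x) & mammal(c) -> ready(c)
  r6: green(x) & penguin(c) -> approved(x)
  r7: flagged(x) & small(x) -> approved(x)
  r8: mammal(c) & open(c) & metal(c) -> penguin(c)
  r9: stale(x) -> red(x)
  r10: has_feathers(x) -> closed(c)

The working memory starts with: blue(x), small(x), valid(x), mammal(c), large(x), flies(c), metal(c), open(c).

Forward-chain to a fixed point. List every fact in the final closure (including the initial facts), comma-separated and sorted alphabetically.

approved(x), bird(c), blue(x), closed(c), flies(c), green(x), large(x), mammal(c), metal(c), open(c), penguin(c), ready(c), small(x), valid(x), wooden(c)

Round 1: r2 [flies(c) -> wooden(c)]; r3 [valid(x) & open(c) -> bird(c)]; r5 [valid(x) & mammal(c) -> ready(c)]; r8 [mammal(c) & open(c) & metal(c) -> penguin(c)]. Adds wooden(c), bird(c), ready(c), penguin(c).
Round 2: r1 [wooden(c) & mammal(c) & ready(c) -> closed(c)]. Adds closed(c).
Round 3: r4 [closed(c) & mammal(c) -> green(x)]. Adds green(x).
Round 4: r6 [green(x) & penguin(c) -> approved(x)]. Adds approved(x).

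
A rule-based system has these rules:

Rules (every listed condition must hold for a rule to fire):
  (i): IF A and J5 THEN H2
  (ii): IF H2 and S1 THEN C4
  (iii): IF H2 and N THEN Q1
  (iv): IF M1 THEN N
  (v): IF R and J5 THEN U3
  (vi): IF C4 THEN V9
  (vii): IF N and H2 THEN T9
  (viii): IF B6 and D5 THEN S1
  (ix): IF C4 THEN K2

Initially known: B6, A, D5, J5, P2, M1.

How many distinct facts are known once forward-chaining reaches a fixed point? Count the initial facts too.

14

Round 1: (i) [IF A and J5 THEN H2]; (iv) [IF M1 THEN N]; (viii) [IF B6 and D5 THEN S1]. Adds H2, N, S1.
Round 2: (ii) [IF H2 and S1 THEN C4]; (iii) [IF H2 and N THEN Q1]; (vii) [IF N and H2 THEN T9]. Adds C4, Q1, T9.
Round 3: (vi) [IF C4 THEN V9]; (ix) [IF C4 THEN K2]. Adds V9, K2.
Closure: {A, B6, C4, D5, H2, J5, K2, M1, N, P2, Q1, S1, T9, V9} — 14 facts.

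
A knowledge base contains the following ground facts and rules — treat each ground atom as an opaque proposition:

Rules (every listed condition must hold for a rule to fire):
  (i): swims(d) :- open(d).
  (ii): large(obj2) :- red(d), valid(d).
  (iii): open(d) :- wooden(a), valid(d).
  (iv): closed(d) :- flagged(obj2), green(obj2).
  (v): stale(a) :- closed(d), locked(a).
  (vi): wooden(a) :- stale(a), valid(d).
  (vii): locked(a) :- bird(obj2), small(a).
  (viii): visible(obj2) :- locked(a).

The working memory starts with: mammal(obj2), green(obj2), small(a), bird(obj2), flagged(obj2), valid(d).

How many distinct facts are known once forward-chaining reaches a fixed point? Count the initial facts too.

13

Round 1: (iv) [closed(d) :- flagged(obj2), green(obj2).]; (vii) [locked(a) :- bird(obj2), small(a).]. New: closed(d), locked(a).
Round 2: (v) [stale(a) :- closed(d), locked(a).]; (viii) [visible(obj2) :- locked(a).]. New: stale(a), visible(obj2).
Round 3: (vi) [wooden(a) :- stale(a), valid(d).]. New: wooden(a).
Round 4: (iii) [open(d) :- wooden(a), valid(d).]. New: open(d).
Round 5: (i) [swims(d) :- open(d).]. New: swims(d).
Closure: {bird(obj2), closed(d), flagged(obj2), green(obj2), locked(a), mammal(obj2), open(d), small(a), stale(a), swims(d), valid(d), visible(obj2), wooden(a)} — 13 facts.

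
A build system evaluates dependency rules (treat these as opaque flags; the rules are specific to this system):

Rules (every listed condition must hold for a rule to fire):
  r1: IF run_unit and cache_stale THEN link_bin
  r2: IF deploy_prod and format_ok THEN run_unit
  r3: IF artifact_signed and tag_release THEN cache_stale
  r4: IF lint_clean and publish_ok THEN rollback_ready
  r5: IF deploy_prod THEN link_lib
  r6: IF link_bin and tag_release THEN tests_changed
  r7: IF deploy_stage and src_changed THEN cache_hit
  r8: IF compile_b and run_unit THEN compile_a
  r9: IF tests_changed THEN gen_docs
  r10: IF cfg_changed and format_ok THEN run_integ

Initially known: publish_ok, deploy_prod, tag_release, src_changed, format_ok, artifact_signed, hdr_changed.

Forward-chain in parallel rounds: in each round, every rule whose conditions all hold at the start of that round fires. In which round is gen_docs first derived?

Round 1: r2 [IF deploy_prod and format_ok THEN run_unit]; r3 [IF artifact_signed and tag_release THEN cache_stale]; r5 [IF deploy_prod THEN link_lib]. New: run_unit, cache_stale, link_lib.
Round 2: r1 [IF run_unit and cache_stale THEN link_bin]. New: link_bin.
Round 3: r6 [IF link_bin and tag_release THEN tests_changed]. New: tests_changed.
Round 4: r9 [IF tests_changed THEN gen_docs]. New: gen_docs.
gen_docs first appears in round 4.

4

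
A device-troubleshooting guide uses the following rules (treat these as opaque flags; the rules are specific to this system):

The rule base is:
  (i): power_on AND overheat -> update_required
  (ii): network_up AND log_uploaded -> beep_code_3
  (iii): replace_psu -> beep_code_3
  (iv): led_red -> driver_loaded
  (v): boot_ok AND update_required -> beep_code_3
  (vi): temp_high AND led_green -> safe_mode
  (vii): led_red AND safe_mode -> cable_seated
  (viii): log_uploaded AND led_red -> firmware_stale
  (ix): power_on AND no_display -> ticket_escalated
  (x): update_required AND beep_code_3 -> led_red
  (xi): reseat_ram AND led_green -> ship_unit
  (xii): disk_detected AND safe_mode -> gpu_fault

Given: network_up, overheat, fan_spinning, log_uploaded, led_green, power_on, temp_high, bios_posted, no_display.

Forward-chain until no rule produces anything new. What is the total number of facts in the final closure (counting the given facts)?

17

Round 1: (i) [power_on AND overheat -> update_required]; (ii) [network_up AND log_uploaded -> beep_code_3]; (vi) [temp_high AND led_green -> safe_mode]; (ix) [power_on AND no_display -> ticket_escalated]. Adds update_required, beep_code_3, safe_mode, ticket_escalated.
Round 2: (x) [update_required AND beep_code_3 -> led_red]. Adds led_red.
Round 3: (iv) [led_red -> driver_loaded]; (vii) [led_red AND safe_mode -> cable_seated]; (viii) [log_uploaded AND led_red -> firmware_stale]. Adds driver_loaded, cable_seated, firmware_stale.
Closure: {beep_code_3, bios_posted, cable_seated, driver_loaded, fan_spinning, firmware_stale, led_green, led_red, log_uploaded, network_up, no_display, overheat, power_on, safe_mode, temp_high, ticket_escalated, update_required} — 17 facts.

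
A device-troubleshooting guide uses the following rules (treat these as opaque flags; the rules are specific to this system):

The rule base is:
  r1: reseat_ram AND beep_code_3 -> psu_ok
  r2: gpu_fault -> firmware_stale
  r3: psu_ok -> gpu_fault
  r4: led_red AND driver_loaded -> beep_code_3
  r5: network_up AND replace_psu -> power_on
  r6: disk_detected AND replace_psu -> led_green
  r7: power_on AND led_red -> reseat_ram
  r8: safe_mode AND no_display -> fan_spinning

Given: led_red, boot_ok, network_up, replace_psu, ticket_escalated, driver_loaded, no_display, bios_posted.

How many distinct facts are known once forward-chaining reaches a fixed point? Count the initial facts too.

[1] r4 [led_red AND driver_loaded -> beep_code_3]; r5 [network_up AND replace_psu -> power_on]. ⇒ new: beep_code_3, power_on.
[2] r7 [power_on AND led_red -> reseat_ram]. ⇒ new: reseat_ram.
[3] r1 [reseat_ram AND beep_code_3 -> psu_ok]. ⇒ new: psu_ok.
[4] r3 [psu_ok -> gpu_fault]. ⇒ new: gpu_fault.
[5] r2 [gpu_fault -> firmware_stale]. ⇒ new: firmware_stale.
Closure: {beep_code_3, bios_posted, boot_ok, driver_loaded, firmware_stale, gpu_fault, led_red, network_up, no_display, power_on, psu_ok, replace_psu, reseat_ram, ticket_escalated} — 14 facts.

14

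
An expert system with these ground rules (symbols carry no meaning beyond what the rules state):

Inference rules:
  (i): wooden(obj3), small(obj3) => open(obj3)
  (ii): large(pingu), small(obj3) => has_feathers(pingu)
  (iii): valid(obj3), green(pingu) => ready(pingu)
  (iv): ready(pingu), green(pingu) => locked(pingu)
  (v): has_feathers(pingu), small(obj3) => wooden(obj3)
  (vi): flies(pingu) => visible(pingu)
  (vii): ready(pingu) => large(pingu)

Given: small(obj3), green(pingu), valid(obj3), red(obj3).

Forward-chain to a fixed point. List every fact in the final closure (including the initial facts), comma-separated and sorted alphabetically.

[1] (iii) [valid(obj3), green(pingu) => ready(pingu)]. ⇒ new: ready(pingu).
[2] (iv) [ready(pingu), green(pingu) => locked(pingu)]; (vii) [ready(pingu) => large(pingu)]. ⇒ new: locked(pingu), large(pingu).
[3] (ii) [large(pingu), small(obj3) => has_feathers(pingu)]. ⇒ new: has_feathers(pingu).
[4] (v) [has_feathers(pingu), small(obj3) => wooden(obj3)]. ⇒ new: wooden(obj3).
[5] (i) [wooden(obj3), small(obj3) => open(obj3)]. ⇒ new: open(obj3).

green(pingu), has_feathers(pingu), large(pingu), locked(pingu), open(obj3), ready(pingu), red(obj3), small(obj3), valid(obj3), wooden(obj3)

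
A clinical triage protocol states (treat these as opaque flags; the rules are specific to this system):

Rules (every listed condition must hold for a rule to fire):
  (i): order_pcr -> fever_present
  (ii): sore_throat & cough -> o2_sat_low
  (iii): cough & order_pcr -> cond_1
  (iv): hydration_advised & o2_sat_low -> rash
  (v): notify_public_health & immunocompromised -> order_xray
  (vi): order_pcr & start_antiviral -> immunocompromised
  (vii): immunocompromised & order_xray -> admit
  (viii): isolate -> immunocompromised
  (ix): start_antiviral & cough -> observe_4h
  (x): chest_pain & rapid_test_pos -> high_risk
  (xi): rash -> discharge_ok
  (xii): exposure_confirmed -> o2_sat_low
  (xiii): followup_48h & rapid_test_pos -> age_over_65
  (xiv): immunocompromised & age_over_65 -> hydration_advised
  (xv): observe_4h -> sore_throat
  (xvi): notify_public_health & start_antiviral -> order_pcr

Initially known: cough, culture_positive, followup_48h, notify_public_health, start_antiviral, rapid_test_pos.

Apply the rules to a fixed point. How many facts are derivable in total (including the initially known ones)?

19

Round 1 fires (ix), (xiii), (xvi), giving observe_4h, age_over_65, order_pcr.
Round 2 fires (i), (iii), (vi), (xv), giving fever_present, cond_1, immunocompromised, sore_throat.
Round 3 fires (ii), (v), (xiv), giving o2_sat_low, order_xray, hydration_advised.
Round 4 fires (iv), (vii), giving rash, admit.
Round 5 fires (xi), giving discharge_ok.
Closure: {admit, age_over_65, cond_1, cough, culture_positive, discharge_ok, fever_present, followup_48h, hydration_advised, immunocompromised, notify_public_health, o2_sat_low, observe_4h, order_pcr, order_xray, rapid_test_pos, rash, sore_throat, start_antiviral} — 19 facts.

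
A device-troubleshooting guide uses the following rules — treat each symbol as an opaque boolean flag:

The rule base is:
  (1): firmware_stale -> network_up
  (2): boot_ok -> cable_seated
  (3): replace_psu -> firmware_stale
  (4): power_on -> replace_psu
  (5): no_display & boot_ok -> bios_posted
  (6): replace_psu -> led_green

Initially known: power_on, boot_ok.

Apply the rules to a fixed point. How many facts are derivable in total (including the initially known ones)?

[1] (2) [boot_ok -> cable_seated]; (4) [power_on -> replace_psu]. ⇒ new: cable_seated, replace_psu.
[2] (3) [replace_psu -> firmware_stale]; (6) [replace_psu -> led_green]. ⇒ new: firmware_stale, led_green.
[3] (1) [firmware_stale -> network_up]. ⇒ new: network_up.
Closure: {boot_ok, cable_seated, firmware_stale, led_green, network_up, power_on, replace_psu} — 7 facts.

7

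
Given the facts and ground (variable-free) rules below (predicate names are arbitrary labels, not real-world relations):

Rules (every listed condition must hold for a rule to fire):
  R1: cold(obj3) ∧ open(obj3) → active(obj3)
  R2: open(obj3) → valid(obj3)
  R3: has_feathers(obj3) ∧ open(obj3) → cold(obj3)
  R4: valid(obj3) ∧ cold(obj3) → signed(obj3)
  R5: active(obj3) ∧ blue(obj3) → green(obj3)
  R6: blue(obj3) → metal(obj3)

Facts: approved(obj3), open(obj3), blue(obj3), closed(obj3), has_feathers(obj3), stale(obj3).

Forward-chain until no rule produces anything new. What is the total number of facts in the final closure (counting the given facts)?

Round 1: R2 [open(obj3) → valid(obj3)]; R3 [has_feathers(obj3) ∧ open(obj3) → cold(obj3)]; R6 [blue(obj3) → metal(obj3)]. Adds valid(obj3), cold(obj3), metal(obj3).
Round 2: R1 [cold(obj3) ∧ open(obj3) → active(obj3)]; R4 [valid(obj3) ∧ cold(obj3) → signed(obj3)]. Adds active(obj3), signed(obj3).
Round 3: R5 [active(obj3) ∧ blue(obj3) → green(obj3)]. Adds green(obj3).
Closure: {active(obj3), approved(obj3), blue(obj3), closed(obj3), cold(obj3), green(obj3), has_feathers(obj3), metal(obj3), open(obj3), signed(obj3), stale(obj3), valid(obj3)} — 12 facts.

12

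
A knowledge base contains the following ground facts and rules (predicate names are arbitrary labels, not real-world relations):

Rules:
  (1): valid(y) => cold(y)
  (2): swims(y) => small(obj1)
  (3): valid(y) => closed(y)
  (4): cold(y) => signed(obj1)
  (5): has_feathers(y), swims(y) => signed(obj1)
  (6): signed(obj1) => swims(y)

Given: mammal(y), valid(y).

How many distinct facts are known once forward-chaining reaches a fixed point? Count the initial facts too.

7

Round 1 — (1), (3), derive cold(y), closed(y).
Round 2 — (4), derive signed(obj1).
Round 3 — (6), derive swims(y).
Round 4 — (2), derive small(obj1).
Closure: {closed(y), cold(y), mammal(y), signed(obj1), small(obj1), swims(y), valid(y)} — 7 facts.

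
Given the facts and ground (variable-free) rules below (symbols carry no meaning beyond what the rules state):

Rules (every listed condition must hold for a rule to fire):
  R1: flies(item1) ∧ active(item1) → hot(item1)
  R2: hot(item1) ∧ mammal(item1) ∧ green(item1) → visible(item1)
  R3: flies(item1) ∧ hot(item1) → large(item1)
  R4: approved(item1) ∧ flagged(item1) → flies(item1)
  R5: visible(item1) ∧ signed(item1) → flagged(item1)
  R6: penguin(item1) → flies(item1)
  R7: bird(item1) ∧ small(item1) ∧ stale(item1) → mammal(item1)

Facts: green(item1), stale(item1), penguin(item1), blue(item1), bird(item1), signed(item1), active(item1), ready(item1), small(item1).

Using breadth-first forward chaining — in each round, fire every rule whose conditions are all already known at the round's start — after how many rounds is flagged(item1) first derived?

Round 1: R6 [penguin(item1) → flies(item1)]; R7 [bird(item1) ∧ small(item1) ∧ stale(item1) → mammal(item1)]. Adds flies(item1), mammal(item1).
Round 2: R1 [flies(item1) ∧ active(item1) → hot(item1)]. Adds hot(item1).
Round 3: R2 [hot(item1) ∧ mammal(item1) ∧ green(item1) → visible(item1)]; R3 [flies(item1) ∧ hot(item1) → large(item1)]. Adds visible(item1), large(item1).
Round 4: R5 [visible(item1) ∧ signed(item1) → flagged(item1)]. Adds flagged(item1).
flagged(item1) first appears in round 4.

4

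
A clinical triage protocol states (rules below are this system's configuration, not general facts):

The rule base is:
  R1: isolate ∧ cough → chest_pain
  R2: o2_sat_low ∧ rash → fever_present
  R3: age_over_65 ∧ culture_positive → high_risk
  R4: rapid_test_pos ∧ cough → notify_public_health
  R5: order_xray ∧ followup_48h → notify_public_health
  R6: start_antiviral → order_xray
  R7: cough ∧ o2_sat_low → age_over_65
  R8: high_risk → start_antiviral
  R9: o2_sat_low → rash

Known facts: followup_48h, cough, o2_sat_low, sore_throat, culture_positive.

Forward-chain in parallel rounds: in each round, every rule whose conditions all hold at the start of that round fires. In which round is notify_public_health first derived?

5

Round 1: R7 [cough ∧ o2_sat_low → age_over_65]; R9 [o2_sat_low → rash]. New: age_over_65, rash.
Round 2: R2 [o2_sat_low ∧ rash → fever_present]; R3 [age_over_65 ∧ culture_positive → high_risk]. New: fever_present, high_risk.
Round 3: R8 [high_risk → start_antiviral]. New: start_antiviral.
Round 4: R6 [start_antiviral → order_xray]. New: order_xray.
Round 5: R5 [order_xray ∧ followup_48h → notify_public_health]. New: notify_public_health.
notify_public_health first appears in round 5.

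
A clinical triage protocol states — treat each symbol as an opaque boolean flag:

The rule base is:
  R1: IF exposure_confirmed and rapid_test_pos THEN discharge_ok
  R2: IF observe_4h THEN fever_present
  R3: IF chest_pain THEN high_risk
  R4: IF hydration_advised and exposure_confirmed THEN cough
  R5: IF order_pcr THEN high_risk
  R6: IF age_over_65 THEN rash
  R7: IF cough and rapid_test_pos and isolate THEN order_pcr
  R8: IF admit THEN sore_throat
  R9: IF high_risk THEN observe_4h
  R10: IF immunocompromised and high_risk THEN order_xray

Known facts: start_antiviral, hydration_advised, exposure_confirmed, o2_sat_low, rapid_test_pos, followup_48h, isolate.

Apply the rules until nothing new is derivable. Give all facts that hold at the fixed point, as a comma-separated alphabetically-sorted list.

Round 1: R1 [IF exposure_confirmed and rapid_test_pos THEN discharge_ok]; R4 [IF hydration_advised and exposure_confirmed THEN cough]. New: discharge_ok, cough.
Round 2: R7 [IF cough and rapid_test_pos and isolate THEN order_pcr]. New: order_pcr.
Round 3: R5 [IF order_pcr THEN high_risk]. New: high_risk.
Round 4: R9 [IF high_risk THEN observe_4h]. New: observe_4h.
Round 5: R2 [IF observe_4h THEN fever_present]. New: fever_present.

cough, discharge_ok, exposure_confirmed, fever_present, followup_48h, high_risk, hydration_advised, isolate, o2_sat_low, observe_4h, order_pcr, rapid_test_pos, start_antiviral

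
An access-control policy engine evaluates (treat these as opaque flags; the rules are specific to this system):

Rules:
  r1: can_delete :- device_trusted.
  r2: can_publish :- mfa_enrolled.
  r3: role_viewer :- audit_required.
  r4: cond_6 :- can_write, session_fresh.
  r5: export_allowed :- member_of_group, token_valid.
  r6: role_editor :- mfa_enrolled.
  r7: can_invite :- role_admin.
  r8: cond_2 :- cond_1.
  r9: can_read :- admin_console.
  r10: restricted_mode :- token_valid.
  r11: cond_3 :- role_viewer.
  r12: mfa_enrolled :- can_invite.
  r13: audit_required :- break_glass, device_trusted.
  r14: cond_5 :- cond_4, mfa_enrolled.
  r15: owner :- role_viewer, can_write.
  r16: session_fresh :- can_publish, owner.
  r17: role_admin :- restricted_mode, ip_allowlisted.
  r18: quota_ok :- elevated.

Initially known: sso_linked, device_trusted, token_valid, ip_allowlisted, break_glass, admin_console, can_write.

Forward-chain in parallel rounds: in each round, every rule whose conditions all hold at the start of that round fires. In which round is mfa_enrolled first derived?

4

Round 1: r1 [can_delete :- device_trusted.]; r9 [can_read :- admin_console.]; r10 [restricted_mode :- token_valid.]; r13 [audit_required :- break_glass, device_trusted.]. New: can_delete, can_read, restricted_mode, audit_required.
Round 2: r3 [role_viewer :- audit_required.]; r17 [role_admin :- restricted_mode, ip_allowlisted.]. New: role_viewer, role_admin.
Round 3: r7 [can_invite :- role_admin.]; r11 [cond_3 :- role_viewer.]; r15 [owner :- role_viewer, can_write.]. New: can_invite, cond_3, owner.
Round 4: r12 [mfa_enrolled :- can_invite.]. New: mfa_enrolled.
mfa_enrolled first appears in round 4.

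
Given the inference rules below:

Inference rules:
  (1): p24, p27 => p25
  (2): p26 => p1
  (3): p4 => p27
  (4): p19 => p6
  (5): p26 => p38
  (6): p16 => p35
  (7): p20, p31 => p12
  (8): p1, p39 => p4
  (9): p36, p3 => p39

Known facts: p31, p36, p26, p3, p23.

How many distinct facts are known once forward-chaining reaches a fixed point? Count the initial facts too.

10

Round 1 fires (2), (5), (9), giving p1, p38, p39.
Round 2 fires (8), giving p4.
Round 3 fires (3), giving p27.
Closure: {p1, p23, p26, p27, p3, p31, p36, p38, p39, p4} — 10 facts.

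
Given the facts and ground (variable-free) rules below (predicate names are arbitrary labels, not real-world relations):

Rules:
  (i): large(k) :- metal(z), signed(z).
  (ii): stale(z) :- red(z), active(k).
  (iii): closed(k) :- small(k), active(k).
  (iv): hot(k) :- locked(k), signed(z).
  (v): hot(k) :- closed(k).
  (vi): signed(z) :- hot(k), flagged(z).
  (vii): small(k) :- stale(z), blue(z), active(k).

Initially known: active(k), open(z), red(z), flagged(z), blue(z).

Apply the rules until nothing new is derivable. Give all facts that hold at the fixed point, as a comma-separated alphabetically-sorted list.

active(k), blue(z), closed(k), flagged(z), hot(k), open(z), red(z), signed(z), small(k), stale(z)

Round 1 fires (ii), giving stale(z).
Round 2 fires (vii), giving small(k).
Round 3 fires (iii), giving closed(k).
Round 4 fires (v), giving hot(k).
Round 5 fires (vi), giving signed(z).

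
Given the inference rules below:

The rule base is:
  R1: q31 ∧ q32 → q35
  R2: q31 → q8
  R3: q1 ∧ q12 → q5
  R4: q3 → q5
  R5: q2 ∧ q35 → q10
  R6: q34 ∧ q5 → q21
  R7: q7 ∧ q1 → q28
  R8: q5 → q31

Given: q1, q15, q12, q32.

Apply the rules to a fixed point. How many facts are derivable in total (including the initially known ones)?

Round 1: R3 [q1 ∧ q12 → q5]. Adds q5.
Round 2: R8 [q5 → q31]. Adds q31.
Round 3: R1 [q31 ∧ q32 → q35]; R2 [q31 → q8]. Adds q35, q8.
Closure: {q1, q12, q15, q31, q32, q35, q5, q8} — 8 facts.

8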